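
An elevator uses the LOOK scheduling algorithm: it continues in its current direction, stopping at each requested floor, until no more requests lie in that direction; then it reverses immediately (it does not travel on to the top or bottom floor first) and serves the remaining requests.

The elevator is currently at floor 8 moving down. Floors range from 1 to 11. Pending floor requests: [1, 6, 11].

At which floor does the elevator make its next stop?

Current floor: 8, direction: down
Requests above: [11]
Requests below: [1, 6]
Moving down and requests lie below → nearest below is max([1, 6]) = 6

Answer: 6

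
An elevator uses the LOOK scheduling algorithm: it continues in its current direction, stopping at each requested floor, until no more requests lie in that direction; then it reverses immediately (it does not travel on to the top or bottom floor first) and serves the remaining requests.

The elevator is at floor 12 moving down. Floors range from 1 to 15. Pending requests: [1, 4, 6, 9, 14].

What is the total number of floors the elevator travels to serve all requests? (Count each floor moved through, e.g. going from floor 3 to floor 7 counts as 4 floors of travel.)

Answer: 24

Derivation:
Start at floor 12 moving down, LOOK stop order: [9, 6, 4, 1, 14]
  12 → 9: |9-12| = 3, total = 3
  9 → 6: |6-9| = 3, total = 6
  6 → 4: |4-6| = 2, total = 8
  4 → 1: |1-4| = 3, total = 11
  1 → 14: |14-1| = 13, total = 24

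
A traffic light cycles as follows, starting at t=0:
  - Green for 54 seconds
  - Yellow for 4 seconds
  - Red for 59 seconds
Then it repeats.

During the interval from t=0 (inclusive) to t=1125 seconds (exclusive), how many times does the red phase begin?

Cycle = 54+4+59 = 117s
red phase starts at t = k*117 + 58 for k=0,1,2,...
Need k*117+58 < 1125 → k < 9.120
k ∈ {0, ..., 9} → 10 starts

Answer: 10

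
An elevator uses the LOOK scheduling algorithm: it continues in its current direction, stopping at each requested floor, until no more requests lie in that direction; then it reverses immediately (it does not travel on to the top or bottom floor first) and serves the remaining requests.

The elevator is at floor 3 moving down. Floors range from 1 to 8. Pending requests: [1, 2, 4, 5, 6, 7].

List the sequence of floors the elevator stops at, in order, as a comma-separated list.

Current: 3, moving DOWN
Serve below first (descending): [2, 1]
Then reverse, serve above (ascending): [4, 5, 6, 7]

Answer: 2, 1, 4, 5, 6, 7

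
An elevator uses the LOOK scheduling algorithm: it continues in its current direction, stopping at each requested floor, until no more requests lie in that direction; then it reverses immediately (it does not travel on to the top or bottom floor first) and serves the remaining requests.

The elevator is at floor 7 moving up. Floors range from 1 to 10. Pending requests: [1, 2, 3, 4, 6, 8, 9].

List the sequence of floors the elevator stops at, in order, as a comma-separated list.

Answer: 8, 9, 6, 4, 3, 2, 1

Derivation:
Current: 7, moving UP
Serve above first (ascending): [8, 9]
Then reverse, serve below (descending): [6, 4, 3, 2, 1]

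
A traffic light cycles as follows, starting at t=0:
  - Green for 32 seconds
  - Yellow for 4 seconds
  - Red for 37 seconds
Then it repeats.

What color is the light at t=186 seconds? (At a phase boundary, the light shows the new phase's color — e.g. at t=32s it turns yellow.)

Answer: red

Derivation:
Cycle length = 32 + 4 + 37 = 73s
t = 186, phase_t = 186 mod 73 = 40
40 >= 36 → RED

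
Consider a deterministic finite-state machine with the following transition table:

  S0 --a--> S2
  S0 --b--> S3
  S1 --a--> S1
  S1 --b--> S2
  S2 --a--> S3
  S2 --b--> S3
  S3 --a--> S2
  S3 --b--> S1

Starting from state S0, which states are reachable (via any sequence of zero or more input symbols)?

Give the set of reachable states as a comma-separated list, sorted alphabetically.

Answer: S0, S1, S2, S3

Derivation:
BFS from S0:
  visit S0: S0--a-->S2 (new), S0--b-->S3 (new)
  visit S2: S2--a-->S3 (seen), S2--b-->S3 (seen)
  visit S3: S3--a-->S2 (seen), S3--b-->S1 (new)
  visit S1: S1--a-->S1 (seen), S1--b-->S2 (seen)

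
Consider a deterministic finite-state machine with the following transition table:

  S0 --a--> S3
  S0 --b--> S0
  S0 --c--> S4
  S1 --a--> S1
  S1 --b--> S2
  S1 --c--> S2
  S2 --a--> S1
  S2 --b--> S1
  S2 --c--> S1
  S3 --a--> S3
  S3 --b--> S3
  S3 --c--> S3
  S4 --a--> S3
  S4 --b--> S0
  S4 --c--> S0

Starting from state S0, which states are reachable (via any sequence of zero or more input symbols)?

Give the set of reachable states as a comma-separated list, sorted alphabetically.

BFS from S0:
  visit S0: S0--a-->S3 (new), S0--b-->S0 (seen), S0--c-->S4 (new)
  visit S3: S3--a-->S3 (seen), S3--b-->S3 (seen), S3--c-->S3 (seen)
  visit S4: S4--a-->S3 (seen), S4--b-->S0 (seen), S4--c-->S0 (seen)

Answer: S0, S3, S4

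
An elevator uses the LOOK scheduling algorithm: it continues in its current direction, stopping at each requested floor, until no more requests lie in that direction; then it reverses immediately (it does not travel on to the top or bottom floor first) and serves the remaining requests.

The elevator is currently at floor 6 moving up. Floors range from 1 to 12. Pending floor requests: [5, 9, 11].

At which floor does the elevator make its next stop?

Current floor: 6, direction: up
Requests above: [9, 11]
Requests below: [5]
Moving up and requests lie above → nearest above is min([9, 11]) = 9

Answer: 9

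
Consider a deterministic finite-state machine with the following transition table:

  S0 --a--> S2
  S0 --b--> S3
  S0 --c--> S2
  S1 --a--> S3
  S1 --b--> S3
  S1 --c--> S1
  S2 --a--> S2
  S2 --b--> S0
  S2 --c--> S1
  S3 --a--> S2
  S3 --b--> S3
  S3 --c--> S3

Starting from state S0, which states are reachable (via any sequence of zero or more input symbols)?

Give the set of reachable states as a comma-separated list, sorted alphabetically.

BFS from S0:
  visit S0: S0--a-->S2 (new), S0--b-->S3 (new), S0--c-->S2 (seen)
  visit S2: S2--a-->S2 (seen), S2--b-->S0 (seen), S2--c-->S1 (new)
  visit S3: S3--a-->S2 (seen), S3--b-->S3 (seen), S3--c-->S3 (seen)
  visit S1: S1--a-->S3 (seen), S1--b-->S3 (seen), S1--c-->S1 (seen)

Answer: S0, S1, S2, S3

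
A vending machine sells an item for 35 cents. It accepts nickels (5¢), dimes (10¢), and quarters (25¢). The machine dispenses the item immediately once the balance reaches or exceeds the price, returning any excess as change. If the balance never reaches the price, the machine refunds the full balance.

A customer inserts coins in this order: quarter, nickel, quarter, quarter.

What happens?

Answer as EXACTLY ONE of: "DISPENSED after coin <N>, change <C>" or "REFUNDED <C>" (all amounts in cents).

Price: 35¢
Coin 1 (quarter, 25¢): balance = 25¢
Coin 2 (nickel, 5¢): balance = 30¢
Coin 3 (quarter, 25¢): balance = 55¢
  → balance >= price → DISPENSE, change = 55 - 35 = 20¢

Answer: DISPENSED after coin 3, change 20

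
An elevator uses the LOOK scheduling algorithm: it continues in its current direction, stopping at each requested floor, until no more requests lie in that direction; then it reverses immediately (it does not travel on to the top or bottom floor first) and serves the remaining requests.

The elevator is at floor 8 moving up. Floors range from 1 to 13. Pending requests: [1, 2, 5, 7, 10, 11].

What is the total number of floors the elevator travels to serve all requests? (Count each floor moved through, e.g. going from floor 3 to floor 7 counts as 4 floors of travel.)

Start at floor 8 moving up, LOOK stop order: [10, 11, 7, 5, 2, 1]
  8 → 10: |10-8| = 2, total = 2
  10 → 11: |11-10| = 1, total = 3
  11 → 7: |7-11| = 4, total = 7
  7 → 5: |5-7| = 2, total = 9
  5 → 2: |2-5| = 3, total = 12
  2 → 1: |1-2| = 1, total = 13

Answer: 13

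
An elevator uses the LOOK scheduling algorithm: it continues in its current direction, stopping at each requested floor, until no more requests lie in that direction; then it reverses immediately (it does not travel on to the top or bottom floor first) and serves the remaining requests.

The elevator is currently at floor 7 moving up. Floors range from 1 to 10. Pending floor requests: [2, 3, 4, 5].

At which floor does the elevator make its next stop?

Current floor: 7, direction: up
Requests above: []
Requests below: [2, 3, 4, 5]
Moving up but no requests above → reverse; nearest below is max([2, 3, 4, 5]) = 5

Answer: 5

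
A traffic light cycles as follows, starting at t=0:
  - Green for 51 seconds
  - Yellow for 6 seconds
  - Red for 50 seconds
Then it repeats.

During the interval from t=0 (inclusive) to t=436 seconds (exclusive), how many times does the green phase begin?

Answer: 5

Derivation:
Cycle = 51+6+50 = 107s
green phase starts at t = k*107 + 0 for k=0,1,2,...
Need k*107+0 < 436 → k < 4.075
k ∈ {0, ..., 4} → 5 starts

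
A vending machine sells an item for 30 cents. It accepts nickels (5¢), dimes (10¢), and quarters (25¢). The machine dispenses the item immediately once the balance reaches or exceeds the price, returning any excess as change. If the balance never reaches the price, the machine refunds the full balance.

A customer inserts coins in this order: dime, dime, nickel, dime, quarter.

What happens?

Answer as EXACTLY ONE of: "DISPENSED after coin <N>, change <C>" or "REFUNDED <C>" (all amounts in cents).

Price: 30¢
Coin 1 (dime, 10¢): balance = 10¢
Coin 2 (dime, 10¢): balance = 20¢
Coin 3 (nickel, 5¢): balance = 25¢
Coin 4 (dime, 10¢): balance = 35¢
  → balance >= price → DISPENSE, change = 35 - 30 = 5¢

Answer: DISPENSED after coin 4, change 5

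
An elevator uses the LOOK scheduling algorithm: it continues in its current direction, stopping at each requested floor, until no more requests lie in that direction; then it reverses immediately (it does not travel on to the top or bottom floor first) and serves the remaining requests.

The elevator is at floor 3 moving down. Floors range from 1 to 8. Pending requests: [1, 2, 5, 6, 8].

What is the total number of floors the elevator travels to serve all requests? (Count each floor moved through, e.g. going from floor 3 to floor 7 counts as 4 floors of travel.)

Start at floor 3 moving down, LOOK stop order: [2, 1, 5, 6, 8]
  3 → 2: |2-3| = 1, total = 1
  2 → 1: |1-2| = 1, total = 2
  1 → 5: |5-1| = 4, total = 6
  5 → 6: |6-5| = 1, total = 7
  6 → 8: |8-6| = 2, total = 9

Answer: 9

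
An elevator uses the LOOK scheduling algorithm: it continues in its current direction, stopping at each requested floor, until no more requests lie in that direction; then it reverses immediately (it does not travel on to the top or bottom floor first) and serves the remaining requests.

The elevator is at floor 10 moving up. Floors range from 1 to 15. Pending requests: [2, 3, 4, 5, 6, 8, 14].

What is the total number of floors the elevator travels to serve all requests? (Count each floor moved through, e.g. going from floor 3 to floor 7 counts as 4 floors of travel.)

Start at floor 10 moving up, LOOK stop order: [14, 8, 6, 5, 4, 3, 2]
  10 → 14: |14-10| = 4, total = 4
  14 → 8: |8-14| = 6, total = 10
  8 → 6: |6-8| = 2, total = 12
  6 → 5: |5-6| = 1, total = 13
  5 → 4: |4-5| = 1, total = 14
  4 → 3: |3-4| = 1, total = 15
  3 → 2: |2-3| = 1, total = 16

Answer: 16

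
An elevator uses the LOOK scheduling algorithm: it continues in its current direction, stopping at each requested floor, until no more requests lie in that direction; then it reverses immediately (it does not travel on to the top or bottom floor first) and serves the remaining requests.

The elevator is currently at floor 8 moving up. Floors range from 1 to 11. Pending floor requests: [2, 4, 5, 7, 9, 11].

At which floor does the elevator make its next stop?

Current floor: 8, direction: up
Requests above: [9, 11]
Requests below: [2, 4, 5, 7]
Moving up and requests lie above → nearest above is min([9, 11]) = 9

Answer: 9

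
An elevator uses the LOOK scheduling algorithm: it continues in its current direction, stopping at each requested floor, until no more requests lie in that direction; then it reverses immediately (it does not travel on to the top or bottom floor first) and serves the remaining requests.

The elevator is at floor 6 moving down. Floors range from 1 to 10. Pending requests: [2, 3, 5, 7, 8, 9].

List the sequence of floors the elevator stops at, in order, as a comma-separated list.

Answer: 5, 3, 2, 7, 8, 9

Derivation:
Current: 6, moving DOWN
Serve below first (descending): [5, 3, 2]
Then reverse, serve above (ascending): [7, 8, 9]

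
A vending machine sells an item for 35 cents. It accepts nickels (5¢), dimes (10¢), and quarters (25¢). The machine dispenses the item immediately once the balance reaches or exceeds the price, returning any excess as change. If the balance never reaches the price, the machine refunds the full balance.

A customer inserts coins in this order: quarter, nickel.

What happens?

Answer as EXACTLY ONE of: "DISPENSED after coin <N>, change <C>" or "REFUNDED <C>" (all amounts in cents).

Price: 35¢
Coin 1 (quarter, 25¢): balance = 25¢
Coin 2 (nickel, 5¢): balance = 30¢
All coins inserted, balance 30¢ < price 35¢ → REFUND 30¢

Answer: REFUNDED 30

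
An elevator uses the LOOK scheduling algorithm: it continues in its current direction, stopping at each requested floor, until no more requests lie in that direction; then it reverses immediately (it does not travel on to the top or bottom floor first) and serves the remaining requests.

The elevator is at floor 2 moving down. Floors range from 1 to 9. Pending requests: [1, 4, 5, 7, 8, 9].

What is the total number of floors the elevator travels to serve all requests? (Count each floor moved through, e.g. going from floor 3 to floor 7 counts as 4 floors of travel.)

Answer: 9

Derivation:
Start at floor 2 moving down, LOOK stop order: [1, 4, 5, 7, 8, 9]
  2 → 1: |1-2| = 1, total = 1
  1 → 4: |4-1| = 3, total = 4
  4 → 5: |5-4| = 1, total = 5
  5 → 7: |7-5| = 2, total = 7
  7 → 8: |8-7| = 1, total = 8
  8 → 9: |9-8| = 1, total = 9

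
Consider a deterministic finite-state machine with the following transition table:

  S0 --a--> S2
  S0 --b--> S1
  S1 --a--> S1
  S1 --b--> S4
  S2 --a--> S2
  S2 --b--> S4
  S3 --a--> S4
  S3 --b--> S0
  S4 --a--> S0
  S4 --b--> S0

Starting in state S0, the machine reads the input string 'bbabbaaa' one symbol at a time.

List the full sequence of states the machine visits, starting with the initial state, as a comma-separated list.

Answer: S0, S1, S4, S0, S1, S4, S0, S2, S2

Derivation:
Start: S0
  read 'b': S0 --b--> S1
  read 'b': S1 --b--> S4
  read 'a': S4 --a--> S0
  read 'b': S0 --b--> S1
  read 'b': S1 --b--> S4
  read 'a': S4 --a--> S0
  read 'a': S0 --a--> S2
  read 'a': S2 --a--> S2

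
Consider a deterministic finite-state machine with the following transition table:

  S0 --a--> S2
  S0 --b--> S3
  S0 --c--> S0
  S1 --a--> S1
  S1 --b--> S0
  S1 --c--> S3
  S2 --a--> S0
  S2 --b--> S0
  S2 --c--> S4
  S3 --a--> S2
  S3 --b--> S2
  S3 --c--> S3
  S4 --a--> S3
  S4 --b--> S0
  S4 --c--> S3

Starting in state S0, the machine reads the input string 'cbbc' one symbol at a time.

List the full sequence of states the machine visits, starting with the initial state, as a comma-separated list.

Start: S0
  read 'c': S0 --c--> S0
  read 'b': S0 --b--> S3
  read 'b': S3 --b--> S2
  read 'c': S2 --c--> S4

Answer: S0, S0, S3, S2, S4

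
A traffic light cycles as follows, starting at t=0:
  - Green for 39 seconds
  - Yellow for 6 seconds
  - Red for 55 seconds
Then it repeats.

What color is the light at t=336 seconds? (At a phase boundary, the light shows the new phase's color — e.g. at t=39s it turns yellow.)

Cycle length = 39 + 6 + 55 = 100s
t = 336, phase_t = 336 mod 100 = 36
36 < 39 (green end) → GREEN

Answer: green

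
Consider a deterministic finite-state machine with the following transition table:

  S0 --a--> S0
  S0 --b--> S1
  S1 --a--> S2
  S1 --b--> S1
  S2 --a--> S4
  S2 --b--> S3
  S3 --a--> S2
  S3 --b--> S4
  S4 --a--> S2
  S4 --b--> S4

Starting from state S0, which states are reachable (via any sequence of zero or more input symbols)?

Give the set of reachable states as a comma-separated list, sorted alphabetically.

BFS from S0:
  visit S0: S0--a-->S0 (seen), S0--b-->S1 (new)
  visit S1: S1--a-->S2 (new), S1--b-->S1 (seen)
  visit S2: S2--a-->S4 (new), S2--b-->S3 (new)
  visit S4: S4--a-->S2 (seen), S4--b-->S4 (seen)
  visit S3: S3--a-->S2 (seen), S3--b-->S4 (seen)

Answer: S0, S1, S2, S3, S4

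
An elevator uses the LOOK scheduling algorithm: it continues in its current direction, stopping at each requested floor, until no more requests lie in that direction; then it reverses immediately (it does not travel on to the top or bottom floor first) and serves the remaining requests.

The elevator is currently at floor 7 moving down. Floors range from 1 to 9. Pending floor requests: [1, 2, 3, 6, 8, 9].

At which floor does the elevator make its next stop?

Answer: 6

Derivation:
Current floor: 7, direction: down
Requests above: [8, 9]
Requests below: [1, 2, 3, 6]
Moving down and requests lie below → nearest below is max([1, 2, 3, 6]) = 6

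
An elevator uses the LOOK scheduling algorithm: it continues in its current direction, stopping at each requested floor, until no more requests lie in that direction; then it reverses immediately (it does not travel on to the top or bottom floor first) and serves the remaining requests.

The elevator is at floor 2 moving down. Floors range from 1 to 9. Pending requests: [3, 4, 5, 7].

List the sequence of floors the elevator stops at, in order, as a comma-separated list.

Answer: 3, 4, 5, 7

Derivation:
Current: 2, moving DOWN
Serve below first (descending): []
Then reverse, serve above (ascending): [3, 4, 5, 7]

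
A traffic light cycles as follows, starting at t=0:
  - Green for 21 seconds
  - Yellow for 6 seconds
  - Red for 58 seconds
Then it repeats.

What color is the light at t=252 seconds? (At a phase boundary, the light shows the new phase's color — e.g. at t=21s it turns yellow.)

Answer: red

Derivation:
Cycle length = 21 + 6 + 58 = 85s
t = 252, phase_t = 252 mod 85 = 82
82 >= 27 → RED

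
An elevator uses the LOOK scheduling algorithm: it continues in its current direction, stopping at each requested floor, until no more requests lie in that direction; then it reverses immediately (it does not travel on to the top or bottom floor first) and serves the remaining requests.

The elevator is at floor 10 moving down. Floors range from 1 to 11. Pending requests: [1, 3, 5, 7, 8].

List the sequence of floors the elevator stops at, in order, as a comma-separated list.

Answer: 8, 7, 5, 3, 1

Derivation:
Current: 10, moving DOWN
Serve below first (descending): [8, 7, 5, 3, 1]
Then reverse, serve above (ascending): []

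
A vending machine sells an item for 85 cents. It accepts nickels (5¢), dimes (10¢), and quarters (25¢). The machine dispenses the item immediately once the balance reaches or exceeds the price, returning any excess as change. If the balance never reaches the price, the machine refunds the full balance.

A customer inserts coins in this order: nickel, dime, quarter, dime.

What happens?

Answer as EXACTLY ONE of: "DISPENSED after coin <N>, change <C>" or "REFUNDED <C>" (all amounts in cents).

Answer: REFUNDED 50

Derivation:
Price: 85¢
Coin 1 (nickel, 5¢): balance = 5¢
Coin 2 (dime, 10¢): balance = 15¢
Coin 3 (quarter, 25¢): balance = 40¢
Coin 4 (dime, 10¢): balance = 50¢
All coins inserted, balance 50¢ < price 85¢ → REFUND 50¢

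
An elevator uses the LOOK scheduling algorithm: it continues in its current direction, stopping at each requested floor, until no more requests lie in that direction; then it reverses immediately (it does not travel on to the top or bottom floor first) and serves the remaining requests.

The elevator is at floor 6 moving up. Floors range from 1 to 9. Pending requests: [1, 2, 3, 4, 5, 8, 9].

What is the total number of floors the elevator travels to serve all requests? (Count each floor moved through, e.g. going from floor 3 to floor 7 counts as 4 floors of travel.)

Answer: 11

Derivation:
Start at floor 6 moving up, LOOK stop order: [8, 9, 5, 4, 3, 2, 1]
  6 → 8: |8-6| = 2, total = 2
  8 → 9: |9-8| = 1, total = 3
  9 → 5: |5-9| = 4, total = 7
  5 → 4: |4-5| = 1, total = 8
  4 → 3: |3-4| = 1, total = 9
  3 → 2: |2-3| = 1, total = 10
  2 → 1: |1-2| = 1, total = 11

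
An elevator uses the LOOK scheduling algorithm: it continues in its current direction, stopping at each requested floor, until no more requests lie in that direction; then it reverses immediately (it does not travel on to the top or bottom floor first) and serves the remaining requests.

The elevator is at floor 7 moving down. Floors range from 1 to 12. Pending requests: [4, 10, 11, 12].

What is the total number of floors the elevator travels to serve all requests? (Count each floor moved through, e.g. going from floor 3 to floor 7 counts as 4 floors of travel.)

Start at floor 7 moving down, LOOK stop order: [4, 10, 11, 12]
  7 → 4: |4-7| = 3, total = 3
  4 → 10: |10-4| = 6, total = 9
  10 → 11: |11-10| = 1, total = 10
  11 → 12: |12-11| = 1, total = 11

Answer: 11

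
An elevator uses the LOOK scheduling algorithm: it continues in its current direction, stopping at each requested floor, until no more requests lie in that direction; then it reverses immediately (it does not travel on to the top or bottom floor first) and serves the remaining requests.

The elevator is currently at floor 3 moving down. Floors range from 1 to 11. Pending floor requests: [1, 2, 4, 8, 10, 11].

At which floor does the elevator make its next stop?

Current floor: 3, direction: down
Requests above: [4, 8, 10, 11]
Requests below: [1, 2]
Moving down and requests lie below → nearest below is max([1, 2]) = 2

Answer: 2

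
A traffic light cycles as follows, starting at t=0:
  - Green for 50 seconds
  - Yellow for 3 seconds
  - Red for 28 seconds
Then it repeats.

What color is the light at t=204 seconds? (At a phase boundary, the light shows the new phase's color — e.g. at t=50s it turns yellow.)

Answer: green

Derivation:
Cycle length = 50 + 3 + 28 = 81s
t = 204, phase_t = 204 mod 81 = 42
42 < 50 (green end) → GREEN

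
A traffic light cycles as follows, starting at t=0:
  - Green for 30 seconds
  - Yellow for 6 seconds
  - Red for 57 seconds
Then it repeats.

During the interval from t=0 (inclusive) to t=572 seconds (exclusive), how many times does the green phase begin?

Cycle = 30+6+57 = 93s
green phase starts at t = k*93 + 0 for k=0,1,2,...
Need k*93+0 < 572 → k < 6.151
k ∈ {0, ..., 6} → 7 starts

Answer: 7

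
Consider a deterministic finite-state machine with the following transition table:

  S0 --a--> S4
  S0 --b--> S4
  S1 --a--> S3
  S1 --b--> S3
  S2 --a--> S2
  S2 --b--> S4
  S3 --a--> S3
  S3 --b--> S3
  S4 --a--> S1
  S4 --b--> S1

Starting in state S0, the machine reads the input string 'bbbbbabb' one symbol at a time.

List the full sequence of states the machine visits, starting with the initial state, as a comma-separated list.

Answer: S0, S4, S1, S3, S3, S3, S3, S3, S3

Derivation:
Start: S0
  read 'b': S0 --b--> S4
  read 'b': S4 --b--> S1
  read 'b': S1 --b--> S3
  read 'b': S3 --b--> S3
  read 'b': S3 --b--> S3
  read 'a': S3 --a--> S3
  read 'b': S3 --b--> S3
  read 'b': S3 --b--> S3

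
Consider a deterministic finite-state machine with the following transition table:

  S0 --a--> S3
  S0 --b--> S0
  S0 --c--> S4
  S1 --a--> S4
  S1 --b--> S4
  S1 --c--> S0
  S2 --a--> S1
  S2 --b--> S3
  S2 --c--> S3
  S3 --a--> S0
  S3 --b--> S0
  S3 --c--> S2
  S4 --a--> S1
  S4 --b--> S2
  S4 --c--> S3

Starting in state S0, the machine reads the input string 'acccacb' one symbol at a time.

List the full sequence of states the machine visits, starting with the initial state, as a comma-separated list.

Answer: S0, S3, S2, S3, S2, S1, S0, S0

Derivation:
Start: S0
  read 'a': S0 --a--> S3
  read 'c': S3 --c--> S2
  read 'c': S2 --c--> S3
  read 'c': S3 --c--> S2
  read 'a': S2 --a--> S1
  read 'c': S1 --c--> S0
  read 'b': S0 --b--> S0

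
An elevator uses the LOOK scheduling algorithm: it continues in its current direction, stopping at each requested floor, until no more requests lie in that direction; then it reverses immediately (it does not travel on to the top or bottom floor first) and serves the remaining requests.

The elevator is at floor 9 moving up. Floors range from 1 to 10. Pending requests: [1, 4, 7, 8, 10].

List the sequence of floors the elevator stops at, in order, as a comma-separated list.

Answer: 10, 8, 7, 4, 1

Derivation:
Current: 9, moving UP
Serve above first (ascending): [10]
Then reverse, serve below (descending): [8, 7, 4, 1]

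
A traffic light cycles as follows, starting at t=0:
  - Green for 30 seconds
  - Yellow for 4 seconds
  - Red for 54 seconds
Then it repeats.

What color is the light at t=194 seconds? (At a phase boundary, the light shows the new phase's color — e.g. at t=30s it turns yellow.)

Cycle length = 30 + 4 + 54 = 88s
t = 194, phase_t = 194 mod 88 = 18
18 < 30 (green end) → GREEN

Answer: green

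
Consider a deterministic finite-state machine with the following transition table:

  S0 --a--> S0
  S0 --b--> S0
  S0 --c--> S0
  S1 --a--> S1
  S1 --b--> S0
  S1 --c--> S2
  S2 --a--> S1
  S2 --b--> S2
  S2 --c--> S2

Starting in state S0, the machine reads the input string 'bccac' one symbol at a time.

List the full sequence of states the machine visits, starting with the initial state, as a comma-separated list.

Answer: S0, S0, S0, S0, S0, S0

Derivation:
Start: S0
  read 'b': S0 --b--> S0
  read 'c': S0 --c--> S0
  read 'c': S0 --c--> S0
  read 'a': S0 --a--> S0
  read 'c': S0 --c--> S0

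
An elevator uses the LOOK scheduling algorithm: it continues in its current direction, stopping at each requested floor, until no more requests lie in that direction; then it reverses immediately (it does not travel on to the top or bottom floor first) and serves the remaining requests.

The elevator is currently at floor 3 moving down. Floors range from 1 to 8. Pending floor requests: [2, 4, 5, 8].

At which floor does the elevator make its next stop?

Answer: 2

Derivation:
Current floor: 3, direction: down
Requests above: [4, 5, 8]
Requests below: [2]
Moving down and requests lie below → nearest below is max([2]) = 2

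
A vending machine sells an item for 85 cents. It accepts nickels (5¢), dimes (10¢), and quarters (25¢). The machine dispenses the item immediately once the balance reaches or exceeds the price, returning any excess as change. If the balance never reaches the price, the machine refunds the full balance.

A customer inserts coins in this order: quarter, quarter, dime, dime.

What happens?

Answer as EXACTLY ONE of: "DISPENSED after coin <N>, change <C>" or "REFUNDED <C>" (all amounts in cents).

Answer: REFUNDED 70

Derivation:
Price: 85¢
Coin 1 (quarter, 25¢): balance = 25¢
Coin 2 (quarter, 25¢): balance = 50¢
Coin 3 (dime, 10¢): balance = 60¢
Coin 4 (dime, 10¢): balance = 70¢
All coins inserted, balance 70¢ < price 85¢ → REFUND 70¢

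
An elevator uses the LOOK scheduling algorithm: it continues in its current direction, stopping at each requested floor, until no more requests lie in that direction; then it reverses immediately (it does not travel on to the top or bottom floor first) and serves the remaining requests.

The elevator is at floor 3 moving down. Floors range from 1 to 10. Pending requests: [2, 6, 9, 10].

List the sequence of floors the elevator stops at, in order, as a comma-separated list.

Current: 3, moving DOWN
Serve below first (descending): [2]
Then reverse, serve above (ascending): [6, 9, 10]

Answer: 2, 6, 9, 10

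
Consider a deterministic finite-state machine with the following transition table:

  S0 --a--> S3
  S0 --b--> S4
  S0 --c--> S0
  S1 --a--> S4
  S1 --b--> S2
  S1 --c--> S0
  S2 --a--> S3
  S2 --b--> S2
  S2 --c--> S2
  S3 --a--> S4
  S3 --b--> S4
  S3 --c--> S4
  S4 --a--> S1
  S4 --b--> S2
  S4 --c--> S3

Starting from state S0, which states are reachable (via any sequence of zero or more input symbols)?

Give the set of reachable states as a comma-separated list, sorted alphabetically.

BFS from S0:
  visit S0: S0--a-->S3 (new), S0--b-->S4 (new), S0--c-->S0 (seen)
  visit S3: S3--a-->S4 (seen), S3--b-->S4 (seen), S3--c-->S4 (seen)
  visit S4: S4--a-->S1 (new), S4--b-->S2 (new), S4--c-->S3 (seen)
  visit S1: S1--a-->S4 (seen), S1--b-->S2 (seen), S1--c-->S0 (seen)
  visit S2: S2--a-->S3 (seen), S2--b-->S2 (seen), S2--c-->S2 (seen)

Answer: S0, S1, S2, S3, S4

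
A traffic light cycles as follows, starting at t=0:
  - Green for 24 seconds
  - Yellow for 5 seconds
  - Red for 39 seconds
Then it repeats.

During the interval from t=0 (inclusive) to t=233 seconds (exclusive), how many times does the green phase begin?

Answer: 4

Derivation:
Cycle = 24+5+39 = 68s
green phase starts at t = k*68 + 0 for k=0,1,2,...
Need k*68+0 < 233 → k < 3.426
k ∈ {0, ..., 3} → 4 starts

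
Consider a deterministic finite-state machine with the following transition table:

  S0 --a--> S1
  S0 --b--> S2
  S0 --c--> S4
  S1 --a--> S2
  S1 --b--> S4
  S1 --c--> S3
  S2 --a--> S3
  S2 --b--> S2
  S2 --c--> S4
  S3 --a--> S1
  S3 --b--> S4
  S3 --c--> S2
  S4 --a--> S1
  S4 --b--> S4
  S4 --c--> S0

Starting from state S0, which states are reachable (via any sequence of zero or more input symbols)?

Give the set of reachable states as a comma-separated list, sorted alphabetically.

Answer: S0, S1, S2, S3, S4

Derivation:
BFS from S0:
  visit S0: S0--a-->S1 (new), S0--b-->S2 (new), S0--c-->S4 (new)
  visit S1: S1--a-->S2 (seen), S1--b-->S4 (seen), S1--c-->S3 (new)
  visit S2: S2--a-->S3 (seen), S2--b-->S2 (seen), S2--c-->S4 (seen)
  visit S4: S4--a-->S1 (seen), S4--b-->S4 (seen), S4--c-->S0 (seen)
  visit S3: S3--a-->S1 (seen), S3--b-->S4 (seen), S3--c-->S2 (seen)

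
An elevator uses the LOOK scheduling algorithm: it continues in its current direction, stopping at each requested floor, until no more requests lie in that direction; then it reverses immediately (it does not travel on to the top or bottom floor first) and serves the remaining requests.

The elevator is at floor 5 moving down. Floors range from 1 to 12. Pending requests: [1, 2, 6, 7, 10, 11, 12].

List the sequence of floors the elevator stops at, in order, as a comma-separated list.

Answer: 2, 1, 6, 7, 10, 11, 12

Derivation:
Current: 5, moving DOWN
Serve below first (descending): [2, 1]
Then reverse, serve above (ascending): [6, 7, 10, 11, 12]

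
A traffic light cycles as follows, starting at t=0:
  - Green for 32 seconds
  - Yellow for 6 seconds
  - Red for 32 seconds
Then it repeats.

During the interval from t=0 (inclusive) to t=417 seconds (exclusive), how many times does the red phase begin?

Answer: 6

Derivation:
Cycle = 32+6+32 = 70s
red phase starts at t = k*70 + 38 for k=0,1,2,...
Need k*70+38 < 417 → k < 5.414
k ∈ {0, ..., 5} → 6 starts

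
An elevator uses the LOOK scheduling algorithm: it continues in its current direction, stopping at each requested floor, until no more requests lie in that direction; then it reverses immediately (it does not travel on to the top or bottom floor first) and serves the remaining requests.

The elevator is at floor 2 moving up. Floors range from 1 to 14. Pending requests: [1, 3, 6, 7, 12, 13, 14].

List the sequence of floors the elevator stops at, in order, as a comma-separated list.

Answer: 3, 6, 7, 12, 13, 14, 1

Derivation:
Current: 2, moving UP
Serve above first (ascending): [3, 6, 7, 12, 13, 14]
Then reverse, serve below (descending): [1]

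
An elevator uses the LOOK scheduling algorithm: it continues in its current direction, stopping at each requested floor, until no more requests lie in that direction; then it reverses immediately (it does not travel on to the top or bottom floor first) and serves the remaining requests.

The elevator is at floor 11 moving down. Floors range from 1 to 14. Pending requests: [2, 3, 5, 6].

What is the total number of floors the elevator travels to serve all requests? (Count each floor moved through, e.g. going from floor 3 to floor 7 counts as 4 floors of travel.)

Answer: 9

Derivation:
Start at floor 11 moving down, LOOK stop order: [6, 5, 3, 2]
  11 → 6: |6-11| = 5, total = 5
  6 → 5: |5-6| = 1, total = 6
  5 → 3: |3-5| = 2, total = 8
  3 → 2: |2-3| = 1, total = 9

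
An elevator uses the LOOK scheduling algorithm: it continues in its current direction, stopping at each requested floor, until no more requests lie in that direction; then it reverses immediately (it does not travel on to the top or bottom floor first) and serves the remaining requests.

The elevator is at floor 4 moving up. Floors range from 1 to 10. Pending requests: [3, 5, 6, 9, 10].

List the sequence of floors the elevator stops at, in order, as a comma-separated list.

Current: 4, moving UP
Serve above first (ascending): [5, 6, 9, 10]
Then reverse, serve below (descending): [3]

Answer: 5, 6, 9, 10, 3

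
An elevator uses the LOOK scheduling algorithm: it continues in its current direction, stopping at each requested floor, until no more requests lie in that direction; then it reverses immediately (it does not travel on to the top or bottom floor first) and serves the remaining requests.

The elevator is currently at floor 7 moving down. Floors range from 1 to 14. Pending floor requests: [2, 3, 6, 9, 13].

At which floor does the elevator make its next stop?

Answer: 6

Derivation:
Current floor: 7, direction: down
Requests above: [9, 13]
Requests below: [2, 3, 6]
Moving down and requests lie below → nearest below is max([2, 3, 6]) = 6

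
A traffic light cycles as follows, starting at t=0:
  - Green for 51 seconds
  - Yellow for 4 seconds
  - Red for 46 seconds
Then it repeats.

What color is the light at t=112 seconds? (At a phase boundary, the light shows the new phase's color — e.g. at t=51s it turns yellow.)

Cycle length = 51 + 4 + 46 = 101s
t = 112, phase_t = 112 mod 101 = 11
11 < 51 (green end) → GREEN

Answer: green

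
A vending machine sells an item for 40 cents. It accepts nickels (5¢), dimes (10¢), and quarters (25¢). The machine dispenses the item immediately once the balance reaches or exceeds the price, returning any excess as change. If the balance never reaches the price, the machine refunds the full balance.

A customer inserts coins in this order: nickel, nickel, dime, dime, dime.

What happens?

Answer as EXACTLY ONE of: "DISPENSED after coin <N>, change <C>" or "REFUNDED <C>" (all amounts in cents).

Price: 40¢
Coin 1 (nickel, 5¢): balance = 5¢
Coin 2 (nickel, 5¢): balance = 10¢
Coin 3 (dime, 10¢): balance = 20¢
Coin 4 (dime, 10¢): balance = 30¢
Coin 5 (dime, 10¢): balance = 40¢
  → balance >= price → DISPENSE, change = 40 - 40 = 0¢

Answer: DISPENSED after coin 5, change 0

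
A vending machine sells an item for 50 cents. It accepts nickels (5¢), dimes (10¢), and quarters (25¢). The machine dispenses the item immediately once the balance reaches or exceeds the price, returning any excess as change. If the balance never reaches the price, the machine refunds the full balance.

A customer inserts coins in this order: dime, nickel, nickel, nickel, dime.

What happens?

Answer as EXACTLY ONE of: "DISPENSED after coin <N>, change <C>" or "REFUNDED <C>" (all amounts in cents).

Price: 50¢
Coin 1 (dime, 10¢): balance = 10¢
Coin 2 (nickel, 5¢): balance = 15¢
Coin 3 (nickel, 5¢): balance = 20¢
Coin 4 (nickel, 5¢): balance = 25¢
Coin 5 (dime, 10¢): balance = 35¢
All coins inserted, balance 35¢ < price 50¢ → REFUND 35¢

Answer: REFUNDED 35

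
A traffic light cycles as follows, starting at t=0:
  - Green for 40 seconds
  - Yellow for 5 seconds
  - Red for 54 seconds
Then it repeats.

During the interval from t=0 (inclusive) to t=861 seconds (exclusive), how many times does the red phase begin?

Answer: 9

Derivation:
Cycle = 40+5+54 = 99s
red phase starts at t = k*99 + 45 for k=0,1,2,...
Need k*99+45 < 861 → k < 8.242
k ∈ {0, ..., 8} → 9 starts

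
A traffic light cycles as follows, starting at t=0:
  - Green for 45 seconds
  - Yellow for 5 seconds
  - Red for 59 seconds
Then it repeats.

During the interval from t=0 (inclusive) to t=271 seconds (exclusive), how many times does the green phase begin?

Answer: 3

Derivation:
Cycle = 45+5+59 = 109s
green phase starts at t = k*109 + 0 for k=0,1,2,...
Need k*109+0 < 271 → k < 2.486
k ∈ {0, ..., 2} → 3 starts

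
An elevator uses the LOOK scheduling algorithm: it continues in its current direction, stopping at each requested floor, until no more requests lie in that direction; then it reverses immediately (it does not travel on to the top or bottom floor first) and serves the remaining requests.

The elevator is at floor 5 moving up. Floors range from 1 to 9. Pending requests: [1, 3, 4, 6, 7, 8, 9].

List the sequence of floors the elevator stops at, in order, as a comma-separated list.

Current: 5, moving UP
Serve above first (ascending): [6, 7, 8, 9]
Then reverse, serve below (descending): [4, 3, 1]

Answer: 6, 7, 8, 9, 4, 3, 1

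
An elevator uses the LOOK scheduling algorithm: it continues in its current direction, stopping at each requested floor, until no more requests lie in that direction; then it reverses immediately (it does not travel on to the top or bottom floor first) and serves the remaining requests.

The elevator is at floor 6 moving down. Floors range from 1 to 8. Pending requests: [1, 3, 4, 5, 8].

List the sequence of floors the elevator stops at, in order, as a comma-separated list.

Current: 6, moving DOWN
Serve below first (descending): [5, 4, 3, 1]
Then reverse, serve above (ascending): [8]

Answer: 5, 4, 3, 1, 8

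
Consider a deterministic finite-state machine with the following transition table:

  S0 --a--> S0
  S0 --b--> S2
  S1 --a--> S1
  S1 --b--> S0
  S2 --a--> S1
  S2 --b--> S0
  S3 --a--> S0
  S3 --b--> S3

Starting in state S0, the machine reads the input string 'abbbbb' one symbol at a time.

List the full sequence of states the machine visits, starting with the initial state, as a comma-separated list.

Start: S0
  read 'a': S0 --a--> S0
  read 'b': S0 --b--> S2
  read 'b': S2 --b--> S0
  read 'b': S0 --b--> S2
  read 'b': S2 --b--> S0
  read 'b': S0 --b--> S2

Answer: S0, S0, S2, S0, S2, S0, S2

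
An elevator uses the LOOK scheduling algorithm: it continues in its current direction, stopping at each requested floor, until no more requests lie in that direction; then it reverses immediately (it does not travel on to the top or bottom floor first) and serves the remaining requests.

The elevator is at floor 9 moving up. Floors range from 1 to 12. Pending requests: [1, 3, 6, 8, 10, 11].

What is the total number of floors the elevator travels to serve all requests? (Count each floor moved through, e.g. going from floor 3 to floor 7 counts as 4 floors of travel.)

Start at floor 9 moving up, LOOK stop order: [10, 11, 8, 6, 3, 1]
  9 → 10: |10-9| = 1, total = 1
  10 → 11: |11-10| = 1, total = 2
  11 → 8: |8-11| = 3, total = 5
  8 → 6: |6-8| = 2, total = 7
  6 → 3: |3-6| = 3, total = 10
  3 → 1: |1-3| = 2, total = 12

Answer: 12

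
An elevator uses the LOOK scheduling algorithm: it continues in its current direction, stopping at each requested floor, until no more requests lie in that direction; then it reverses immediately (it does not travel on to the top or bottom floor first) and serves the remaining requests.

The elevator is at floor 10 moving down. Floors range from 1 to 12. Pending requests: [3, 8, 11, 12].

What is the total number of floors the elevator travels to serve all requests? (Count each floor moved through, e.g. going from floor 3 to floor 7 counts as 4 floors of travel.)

Answer: 16

Derivation:
Start at floor 10 moving down, LOOK stop order: [8, 3, 11, 12]
  10 → 8: |8-10| = 2, total = 2
  8 → 3: |3-8| = 5, total = 7
  3 → 11: |11-3| = 8, total = 15
  11 → 12: |12-11| = 1, total = 16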